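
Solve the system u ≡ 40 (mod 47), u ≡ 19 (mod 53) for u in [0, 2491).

1450

47⁻¹ mod 53: 47×44 ≡ 1 (mod 53), so 47⁻¹ ≡ 44.
u = 40 + 47×((19 − 40)×44 mod 53) = 40 + 47×30 = 1450.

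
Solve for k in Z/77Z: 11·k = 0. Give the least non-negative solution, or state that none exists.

gcd(11, 77) = 11, and 11 | 0, so solutions exist.
Divide through by 11: 1·k ≡ 0 (mod 7).
1⁻¹ ≡ 1 (mod 7).
k ≡ 1·0 ≡ 0 (mod 7).
The smallest non-negative solution is k = 0.

0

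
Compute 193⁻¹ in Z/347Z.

Run the extended Euclidean algorithm:
347 = 1·193 + 154
193 = 1·154 + 39
154 = 3·39 + 37
39 = 1·37 + 2
37 = 18·2 + 1
2 = 2·1 + 0
gcd(193, 347) = 1, so the inverse exists.
Back-substitute for 1:
1 = 1·37 − 18·2
  = −18·39 + 19·37
  = 19·154 − 75·39
  = −75·193 + 94·154
  = 94·347 − 169·193
So 193⁻¹ ≡ −169 ≡ 178 (mod 347).

178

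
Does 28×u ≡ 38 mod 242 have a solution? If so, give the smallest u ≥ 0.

gcd(28, 242) = 2, and 2 | 38, so solutions exist.
Divide through by 2: 14×u ≡ 19 mod 121.
14⁻¹ ≡ 26 (mod 121).
u ≡ 26×19 ≡ 10 (mod 121).
The smallest non-negative solution is u = 10.

10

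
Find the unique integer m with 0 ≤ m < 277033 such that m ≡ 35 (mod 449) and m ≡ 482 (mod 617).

449⁻¹ mod 617: 449*415 ≡ 1 (mod 617), so 449⁻¹ ≡ 415.
m = 35 + 449*((482 − 35)*415 mod 617) = 35 + 449*405 = 181880.
Check: 181880 mod 449 = 35, 181880 mod 617 = 482. ✓

181880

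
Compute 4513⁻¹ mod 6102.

6102 = 1·4513 + 1589
4513 = 2·1589 + 1335
1589 = 1·1335 + 254
1335 = 5·254 + 65
254 = 3·65 + 59
65 = 1·59 + 6
59 = 9·6 + 5
6 = 1·5 + 1
5 = 5·1 + 0
gcd(4513, 6102) = 1, so the inverse exists.
Bézout: 1 = −764·6102 + 1033·4513.
So 4513⁻¹ ≡ 1033 (mod 6102).

1033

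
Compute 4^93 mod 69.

58

Compute successive squares:
4^1 ≡ 4 (mod 69)
4^2 ≡ 4^2 = 16 (mod 69)
4^4 ≡ 16^2 = 256 ≡ 49 (mod 69)
4^8 ≡ 49^2 = 2401 ≡ 55 (mod 69)
4^16 ≡ 55^2 = 3025 ≡ 58 (mod 69)
4^32 ≡ 58^2 = 3364 ≡ 52 (mod 69)
4^64 ≡ 52^2 = 2704 ≡ 13 (mod 69)
4^93 = 4^64 * 4^16 * 4^8 * 4^4 * 4^1 ≡ 13 * 58 * 55 * 49 * 4 (mod 69).
Accumulate the product:
13 * 58 = 754 ≡ 64
64 * 55 = 3520 ≡ 1
1 * 49 = 49
49 * 4 = 196 ≡ 58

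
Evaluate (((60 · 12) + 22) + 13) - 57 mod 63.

5

60 · 12 = 720 ≡ 27 (mod 63)
27 + 22 = 49
49 + 13 = 62
62 - 57 = 5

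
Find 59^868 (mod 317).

43

Compute successive squares:
868 in binary is 1101100100, i.e. 868 = 512 + 256 + 64 + 32 + 4.
59^1 ≡ 59 (mod 317)
59^2 ≡ 59^2 = 3481 ≡ 311 (mod 317)
59^4 ≡ 311^2 = 96721 ≡ 36 (mod 317)
59^8 ≡ 36^2 = 1296 ≡ 28 (mod 317)
59^16 ≡ 28^2 = 784 ≡ 150 (mod 317)
59^32 ≡ 150^2 = 22500 ≡ 310 (mod 317)
59^64 ≡ 310^2 = 96100 ≡ 49 (mod 317)
59^128 ≡ 49^2 = 2401 ≡ 182 (mod 317)
59^256 ≡ 182^2 = 33124 ≡ 156 (mod 317)
59^512 ≡ 156^2 = 24336 ≡ 244 (mod 317)
59^868 = 59^512 × 59^256 × 59^64 × 59^32 × 59^4 ≡ 244 × 156 × 49 × 310 × 36 (mod 317).
Accumulate the product:
244 × 156 = 38064 ≡ 24
24 × 49 = 1176 ≡ 225
225 × 310 = 69750 ≡ 10
10 × 36 = 360 ≡ 43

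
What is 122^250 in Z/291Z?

190

250 in binary is 11111010, i.e. 250 = 128 + 64 + 32 + 16 + 8 + 2.
122^1 ≡ 122 (mod 291)
122^2 ≡ 122^2 = 14884 ≡ 43 (mod 291)
122^4 ≡ 43^2 = 1849 ≡ 103 (mod 291)
122^8 ≡ 103^2 = 10609 ≡ 133 (mod 291)
122^16 ≡ 133^2 = 17689 ≡ 229 (mod 291)
122^32 ≡ 229^2 = 52441 ≡ 61 (mod 291)
122^64 ≡ 61^2 = 3721 ≡ 229 (mod 291)
122^128 ≡ 229^2 = 52441 ≡ 61 (mod 291)
122^250 = 122^128 × 122^64 × 122^32 × 122^16 × 122^8 × 122^2 ≡ 61 × 229 × 61 × 229 × 133 × 43 (mod 291).
Accumulate the product:
61 × 229 = 13969 ≡ 1
1 × 61 = 61
61 × 229 = 13969 ≡ 1
1 × 133 = 133
133 × 43 = 5719 ≡ 190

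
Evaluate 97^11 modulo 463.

118

Compute successive squares:
11 in binary is 1011, i.e. 11 = 8 + 2 + 1.
97^1 ≡ 97 (mod 463)
97^2 ≡ 97^2 = 9409 ≡ 149 (mod 463)
97^4 ≡ 149^2 = 22201 ≡ 440 (mod 463)
97^8 ≡ 440^2 = 193600 ≡ 66 (mod 463)
97^11 = 97^8 · 97^2 · 97^1 ≡ 66 · 149 · 97 (mod 463).
Accumulate the product:
66 · 149 = 9834 ≡ 111
111 · 97 = 10767 ≡ 118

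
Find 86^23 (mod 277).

By square-and-multiply:
23 in binary is 10111, i.e. 23 = 16 + 4 + 2 + 1.
86^1 ≡ 86 (mod 277)
86^2 ≡ 86^2 = 7396 ≡ 194 (mod 277)
86^4 ≡ 194^2 = 37636 ≡ 241 (mod 277)
86^8 ≡ 241^2 = 58081 ≡ 188 (mod 277)
86^16 ≡ 188^2 = 35344 ≡ 165 (mod 277)
86^23 = 86^16 * 86^4 * 86^2 * 86^1 ≡ 165 * 241 * 194 * 86 (mod 277).
Accumulate the product:
165 * 241 = 39765 ≡ 154
154 * 194 = 29876 ≡ 237
237 * 86 = 20382 ≡ 161

161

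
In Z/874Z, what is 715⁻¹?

863

Apply the Euclidean algorithm and back-substitute:
874 = 1*715 + 159
715 = 4*159 + 79
159 = 2*79 + 1
79 = 79*1 + 0
gcd(715, 874) = 1, so the inverse exists.
Bézout: 1 = 9*874 − 11*715.
So 715⁻¹ ≡ −11 ≡ 863 (mod 874).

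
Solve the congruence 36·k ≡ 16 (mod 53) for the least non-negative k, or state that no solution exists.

gcd(36, 53) = 1, so a unique solution mod 53 exists.
36⁻¹ ≡ 28 (mod 53).
k ≡ 28·16 ≡ 24 (mod 53).

24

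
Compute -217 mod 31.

0

-217 = -7×31 + 0, so -217 ≡ 0 (mod 31).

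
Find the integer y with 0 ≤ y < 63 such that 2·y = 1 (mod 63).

By the extended Euclidean algorithm:
63 = 31×2 + 1
2 = 2×1 + 0
gcd(2, 63) = 1, so the inverse exists.
Back-substitute for 1:
1 = 1×63 − 31×2
So 2⁻¹ ≡ −31 ≡ 32 (mod 63).

32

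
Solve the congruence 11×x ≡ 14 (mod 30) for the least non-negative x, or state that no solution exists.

gcd(11, 30) = 1, so a unique solution mod 30 exists.
11⁻¹ ≡ 11 (mod 30).
x ≡ 11×14 ≡ 4 (mod 30).

4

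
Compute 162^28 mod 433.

272

28 in binary is 11100, i.e. 28 = 16 + 8 + 4.
162^1 ≡ 162 (mod 433)
162^2 ≡ 162^2 = 26244 ≡ 264 (mod 433)
162^4 ≡ 264^2 = 69696 ≡ 416 (mod 433)
162^8 ≡ 416^2 = 173056 ≡ 289 (mod 433)
162^16 ≡ 289^2 = 83521 ≡ 385 (mod 433)
162^28 = 162^16 * 162^8 * 162^4 ≡ 385 * 289 * 416 (mod 433).
Accumulate the product:
385 * 289 = 111265 ≡ 417
417 * 416 = 173472 ≡ 272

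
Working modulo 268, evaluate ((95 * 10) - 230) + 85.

95 * 10 = 950 ≡ 146 (mod 268)
146 - 230 = -84 ≡ 184 (mod 268)
184 + 85 = 269 ≡ 1 (mod 268)

1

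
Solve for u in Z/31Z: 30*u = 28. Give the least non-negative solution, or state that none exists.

gcd(30, 31) = 1, so a unique solution mod 31 exists.
30⁻¹ ≡ 30 (mod 31).
u ≡ 30*28 ≡ 3 (mod 31).

3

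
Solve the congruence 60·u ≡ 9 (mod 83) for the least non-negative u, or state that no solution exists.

79

gcd(60, 83) = 1, so a unique solution mod 83 exists.
60⁻¹ ≡ 18 (mod 83).
u ≡ 18·9 ≡ 79 (mod 83).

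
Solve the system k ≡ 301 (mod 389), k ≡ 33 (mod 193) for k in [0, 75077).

65653

389⁻¹ mod 193: 389·129 ≡ 1 (mod 193), so 389⁻¹ ≡ 129.
k = 301 + 389·((33 − 301)·129 mod 193) = 301 + 389·168 = 65653.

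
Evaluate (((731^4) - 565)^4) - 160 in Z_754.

(731)^4 ≡ 107 (mod 754)
107 - 565 = -458 ≡ 296 (mod 754)
(296)^4 ≡ 484 (mod 754)
484 - 160 = 324

324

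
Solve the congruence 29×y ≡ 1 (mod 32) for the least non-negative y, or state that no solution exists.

21

gcd(29, 32) = 1, so a unique solution mod 32 exists.
29⁻¹ ≡ 21 (mod 32).
y ≡ 21×1 ≡ 21 (mod 32).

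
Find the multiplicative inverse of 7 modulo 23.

10

23 = 3×7 + 2
7 = 3×2 + 1
2 = 2×1 + 0
gcd(7, 23) = 1, so the inverse exists.
Bézout: 1 = −3×23 + 10×7.
So 7⁻¹ ≡ 10 (mod 23).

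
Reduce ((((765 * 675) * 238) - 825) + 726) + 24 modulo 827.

765 * 675 = 516375 ≡ 327 (mod 827)
327 * 238 = 77826 ≡ 88 (mod 827)
88 - 825 = -737 ≡ 90 (mod 827)
90 + 726 = 816
816 + 24 = 840 ≡ 13 (mod 827)

13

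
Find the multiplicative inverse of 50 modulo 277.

Run the extended Euclidean algorithm:
277 = 5×50 + 27
50 = 1×27 + 23
27 = 1×23 + 4
23 = 5×4 + 3
4 = 1×3 + 1
3 = 3×1 + 0
gcd(50, 277) = 1, so the inverse exists.
Back-substitute for 1:
1 = 1×4 − 1×3
  = −1×23 + 6×4
  = 6×27 − 7×23
  = −7×50 + 13×27
  = 13×277 − 72×50
So 50⁻¹ ≡ −72 ≡ 205 (mod 277).

205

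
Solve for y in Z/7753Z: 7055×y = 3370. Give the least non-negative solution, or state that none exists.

gcd(7055, 7753) = 1, so a unique solution mod 7753 exists.
7055⁻¹ ≡ 1344 (mod 7753).
y ≡ 1344×3370 ≡ 1528 (mod 7753).

1528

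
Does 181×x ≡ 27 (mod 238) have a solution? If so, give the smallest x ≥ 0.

gcd(181, 238) = 1, so a unique solution mod 238 exists.
181⁻¹ ≡ 167 (mod 238).
x ≡ 167×27 ≡ 225 (mod 238).

225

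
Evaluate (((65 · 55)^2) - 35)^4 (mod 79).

13

65 · 55 = 3575 ≡ 20 (mod 79)
(20)^2 ≡ 5 (mod 79)
5 - 35 = -30 ≡ 49 (mod 79)
(49)^4 ≡ 13 (mod 79)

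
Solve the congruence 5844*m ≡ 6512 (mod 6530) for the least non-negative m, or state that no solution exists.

238

gcd(5844, 6530) = 2, and 2 | 6512, so solutions exist.
Divide through by 2: 2922*m ≡ 3256 mod 3265.
2922⁻¹ ≡ 2513 (mod 3265).
m ≡ 2513*3256 ≡ 238 (mod 3265).
The smallest non-negative solution is m = 238.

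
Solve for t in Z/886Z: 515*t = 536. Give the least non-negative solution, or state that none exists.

gcd(515, 886) = 1, so a unique solution mod 886 exists.
515⁻¹ ≡ 523 (mod 886).
t ≡ 523*536 ≡ 352 (mod 886).

352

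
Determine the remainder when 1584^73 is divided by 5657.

5278

73 in binary is 1001001, i.e. 73 = 64 + 8 + 1.
1584^1 ≡ 1584 (mod 5657)
1584^2 ≡ 1584^2 = 2509056 ≡ 3005 (mod 5657)
1584^4 ≡ 3005^2 = 9030025 ≡ 1453 (mod 5657)
1584^8 ≡ 1453^2 = 2111209 ≡ 1148 (mod 5657)
1584^16 ≡ 1148^2 = 1317904 ≡ 5480 (mod 5657)
1584^32 ≡ 5480^2 = 30030400 ≡ 3044 (mod 5657)
1584^64 ≡ 3044^2 = 9265936 ≡ 5427 (mod 5657)
1584^73 = 1584^64 * 1584^8 * 1584^1 ≡ 5427 * 1148 * 1584 (mod 5657).
Accumulate the product:
5427 * 1148 = 6230196 ≡ 1839
1839 * 1584 = 2912976 ≡ 5278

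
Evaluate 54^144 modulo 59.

144 in binary is 10010000, i.e. 144 = 128 + 16.
54^1 ≡ 54 (mod 59)
54^2 ≡ 54^2 = 2916 ≡ 25 (mod 59)
54^4 ≡ 25^2 = 625 ≡ 35 (mod 59)
54^8 ≡ 35^2 = 1225 ≡ 45 (mod 59)
54^16 ≡ 45^2 = 2025 ≡ 19 (mod 59)
54^32 ≡ 19^2 = 361 ≡ 7 (mod 59)
54^64 ≡ 7^2 = 49 (mod 59)
54^128 ≡ 49^2 = 2401 ≡ 41 (mod 59)
54^144 = 54^128 × 54^16 ≡ 41 × 19 (mod 59).
41 × 19 = 779 ≡ 12 (mod 59).

12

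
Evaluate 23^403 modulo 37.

14

403 in binary is 110010011, i.e. 403 = 256 + 128 + 16 + 2 + 1.
23^1 ≡ 23 (mod 37)
23^2 ≡ 23^2 = 529 ≡ 11 (mod 37)
23^4 ≡ 11^2 = 121 ≡ 10 (mod 37)
23^8 ≡ 10^2 = 100 ≡ 26 (mod 37)
23^16 ≡ 26^2 = 676 ≡ 10 (mod 37)
23^32 ≡ 10^2 = 100 ≡ 26 (mod 37)
23^64 ≡ 26^2 = 676 ≡ 10 (mod 37)
23^128 ≡ 10^2 = 100 ≡ 26 (mod 37)
23^256 ≡ 26^2 = 676 ≡ 10 (mod 37)
23^403 = 23^256 * 23^128 * 23^16 * 23^2 * 23^1 ≡ 10 * 26 * 10 * 11 * 23 (mod 37).
Accumulate the product:
10 * 26 = 260 ≡ 1
1 * 10 = 10
10 * 11 = 110 ≡ 36
36 * 23 = 828 ≡ 14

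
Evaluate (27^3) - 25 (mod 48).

(27)^3 ≡ 3 (mod 48)
3 - 25 = -22 ≡ 26 (mod 48)

26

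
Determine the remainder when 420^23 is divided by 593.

Using repeated squaring:
23 in binary is 10111, i.e. 23 = 16 + 4 + 2 + 1.
420^1 ≡ 420 (mod 593)
420^2 ≡ 420^2 = 176400 ≡ 279 (mod 593)
420^4 ≡ 279^2 = 77841 ≡ 158 (mod 593)
420^8 ≡ 158^2 = 24964 ≡ 58 (mod 593)
420^16 ≡ 58^2 = 3364 ≡ 399 (mod 593)
420^23 = 420^16 · 420^4 · 420^2 · 420^1 ≡ 399 · 158 · 279 · 420 (mod 593).
Accumulate the product:
399 · 158 = 63042 ≡ 184
184 · 279 = 51336 ≡ 338
338 · 420 = 141960 ≡ 233

233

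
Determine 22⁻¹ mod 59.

51

By the extended Euclidean algorithm:
59 = 2*22 + 15
22 = 1*15 + 7
15 = 2*7 + 1
7 = 7*1 + 0
gcd(22, 59) = 1, so the inverse exists.
Back-substitute for 1:
1 = 1*15 − 2*7
  = −2*22 + 3*15
  = 3*59 − 8*22
So 22⁻¹ ≡ −8 ≡ 51 (mod 59).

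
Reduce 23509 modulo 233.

209

23509 = 100×233 + 209, so 23509 ≡ 209 (mod 233).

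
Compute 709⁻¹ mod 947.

Apply the Euclidean algorithm and back-substitute:
947 = 1*709 + 238
709 = 2*238 + 233
238 = 1*233 + 5
233 = 46*5 + 3
5 = 1*3 + 2
3 = 1*2 + 1
2 = 2*1 + 0
gcd(709, 947) = 1, so the inverse exists.
Back-substitute for 1:
1 = 1*3 − 1*2
  = −1*5 + 2*3
  = 2*233 − 93*5
  = −93*238 + 95*233
  = 95*709 − 283*238
  = −283*947 + 378*709
So 709⁻¹ ≡ 378 (mod 947).

378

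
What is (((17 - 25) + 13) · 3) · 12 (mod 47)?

39

17 - 25 = -8 ≡ 39 (mod 47)
39 + 13 = 52 ≡ 5 (mod 47)
5 · 3 = 15
15 · 12 = 180 ≡ 39 (mod 47)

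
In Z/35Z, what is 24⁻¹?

Run the extended Euclidean algorithm:
35 = 1×24 + 11
24 = 2×11 + 2
11 = 5×2 + 1
2 = 2×1 + 0
gcd(24, 35) = 1, so the inverse exists.
Back-substitute for 1:
1 = 1×11 − 5×2
  = −5×24 + 11×11
  = 11×35 − 16×24
So 24⁻¹ ≡ −16 ≡ 19 (mod 35).

19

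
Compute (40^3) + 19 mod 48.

(40)^3 ≡ 16 (mod 48)
16 + 19 = 35

35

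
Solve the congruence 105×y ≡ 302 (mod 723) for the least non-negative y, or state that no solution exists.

gcd(105, 723) = 3, and 3 does not divide 302.
So the congruence has no solution.

no solution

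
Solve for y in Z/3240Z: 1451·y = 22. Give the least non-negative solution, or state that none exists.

1802

gcd(1451, 3240) = 1, so a unique solution mod 3240 exists.
1451⁻¹ ≡ 2291 (mod 3240).
y ≡ 2291·22 ≡ 1802 (mod 3240).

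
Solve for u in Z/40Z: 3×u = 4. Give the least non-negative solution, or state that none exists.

28

gcd(3, 40) = 1, so a unique solution mod 40 exists.
3⁻¹ ≡ 27 (mod 40).
u ≡ 27×4 ≡ 28 (mod 40).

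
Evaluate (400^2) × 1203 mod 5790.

3030

(400)^2 ≡ 3670 (mod 5790)
3670 × 1203 = 4415010 ≡ 3030 (mod 5790)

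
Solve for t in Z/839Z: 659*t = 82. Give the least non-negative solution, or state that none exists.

736

gcd(659, 839) = 1, so a unique solution mod 839 exists.
659⁻¹ ≡ 275 (mod 839).
t ≡ 275*82 ≡ 736 (mod 839).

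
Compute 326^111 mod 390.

326

111 in binary is 1101111, i.e. 111 = 64 + 32 + 8 + 4 + 2 + 1.
326^1 ≡ 326 (mod 390)
326^2 ≡ 326^2 = 106276 ≡ 196 (mod 390)
326^4 ≡ 196^2 = 38416 ≡ 196 (mod 390)
326^8 ≡ 196^2 = 38416 ≡ 196 (mod 390)
326^16 ≡ 196^2 = 38416 ≡ 196 (mod 390)
326^32 ≡ 196^2 = 38416 ≡ 196 (mod 390)
326^64 ≡ 196^2 = 38416 ≡ 196 (mod 390)
326^111 = 326^64 · 326^32 · 326^8 · 326^4 · 326^2 · 326^1 ≡ 196 · 196 · 196 · 196 · 196 · 326 (mod 390).
Accumulate the product:
196 · 196 = 38416 ≡ 196
196 · 196 = 38416 ≡ 196
196 · 196 = 38416 ≡ 196
196 · 196 = 38416 ≡ 196
196 · 326 = 63896 ≡ 326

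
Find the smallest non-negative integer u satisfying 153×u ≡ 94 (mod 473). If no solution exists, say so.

gcd(153, 473) = 1, so a unique solution mod 473 exists.
153⁻¹ ≡ 439 (mod 473).
u ≡ 439×94 ≡ 115 (mod 473).

115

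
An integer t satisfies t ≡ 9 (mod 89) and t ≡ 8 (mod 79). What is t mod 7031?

89⁻¹ mod 79: 89*8 ≡ 1 (mod 79), so 89⁻¹ ≡ 8.
t = 9 + 89*((8 − 9)*8 mod 79) = 9 + 89*71 = 6328.
Check: 6328 mod 89 = 9, 6328 mod 79 = 8. ✓

6328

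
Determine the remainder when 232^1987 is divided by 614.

Compute successive squares:
232^1 ≡ 232 (mod 614)
232^2 ≡ 232^2 = 53824 ≡ 406 (mod 614)
232^4 ≡ 406^2 = 164836 ≡ 284 (mod 614)
232^8 ≡ 284^2 = 80656 ≡ 222 (mod 614)
232^16 ≡ 222^2 = 49284 ≡ 164 (mod 614)
232^32 ≡ 164^2 = 26896 ≡ 494 (mod 614)
232^64 ≡ 494^2 = 244036 ≡ 278 (mod 614)
232^128 ≡ 278^2 = 77284 ≡ 534 (mod 614)
232^256 ≡ 534^2 = 285156 ≡ 260 (mod 614)
232^512 ≡ 260^2 = 67600 ≡ 60 (mod 614)
232^1024 ≡ 60^2 = 3600 ≡ 530 (mod 614)
232^1987 = 232^1024 · 232^512 · 232^256 · 232^128 · 232^64 · 232^2 · 232^1 ≡ 530 · 60 · 260 · 534 · 278 · 406 · 232 (mod 614).
Accumulate the product:
530 · 60 = 31800 ≡ 486
486 · 260 = 126360 ≡ 490
490 · 534 = 261660 ≡ 96
96 · 278 = 26688 ≡ 286
286 · 406 = 116116 ≡ 70
70 · 232 = 16240 ≡ 276

276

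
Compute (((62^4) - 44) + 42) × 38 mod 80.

(62)^4 ≡ 16 (mod 80)
16 - 44 = -28 ≡ 52 (mod 80)
52 + 42 = 94 ≡ 14 (mod 80)
14 × 38 = 532 ≡ 52 (mod 80)

52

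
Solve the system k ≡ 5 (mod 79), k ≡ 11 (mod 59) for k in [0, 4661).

1427

79⁻¹ mod 59: 79×3 ≡ 1 (mod 59), so 79⁻¹ ≡ 3.
k = 5 + 79×((11 − 5)×3 mod 59) = 5 + 79×18 = 1427.
Check: 1427 mod 79 = 5, 1427 mod 59 = 11. ✓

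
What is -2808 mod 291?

102

-2808 = -10*291 + 102, so -2808 ≡ 102 (mod 291).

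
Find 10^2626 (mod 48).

16

2626 in binary is 101001000010, i.e. 2626 = 2048 + 512 + 64 + 2.
10^1 ≡ 10 (mod 48)
10^2 ≡ 10^2 = 100 ≡ 4 (mod 48)
10^4 ≡ 4^2 = 16 (mod 48)
10^8 ≡ 16^2 = 256 ≡ 16 (mod 48)
10^16 ≡ 16^2 = 256 ≡ 16 (mod 48)
10^32 ≡ 16^2 = 256 ≡ 16 (mod 48)
10^64 ≡ 16^2 = 256 ≡ 16 (mod 48)
10^128 ≡ 16^2 = 256 ≡ 16 (mod 48)
10^256 ≡ 16^2 = 256 ≡ 16 (mod 48)
10^512 ≡ 16^2 = 256 ≡ 16 (mod 48)
10^1024 ≡ 16^2 = 256 ≡ 16 (mod 48)
10^2048 ≡ 16^2 = 256 ≡ 16 (mod 48)
10^2626 = 10^2048 × 10^512 × 10^64 × 10^2 ≡ 16 × 16 × 16 × 4 (mod 48).
Accumulate the product:
16 × 16 = 256 ≡ 16
16 × 16 = 256 ≡ 16
16 × 4 = 64 ≡ 16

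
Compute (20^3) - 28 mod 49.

34

(20)^3 ≡ 13 (mod 49)
13 - 28 = -15 ≡ 34 (mod 49)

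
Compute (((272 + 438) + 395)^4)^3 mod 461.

457

272 + 438 = 710 ≡ 249 (mod 461)
249 + 395 = 644 ≡ 183 (mod 461)
(183)^4 ≡ 158 (mod 461)
(158)^3 ≡ 457 (mod 461)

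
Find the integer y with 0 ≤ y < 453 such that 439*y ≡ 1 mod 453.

97

453 = 1×439 + 14
439 = 31×14 + 5
14 = 2×5 + 4
5 = 1×4 + 1
4 = 4×1 + 0
gcd(439, 453) = 1, so the inverse exists.
Back-substitute for 1:
1 = 1×5 − 1×4
  = −1×14 + 3×5
  = 3×439 − 94×14
  = −94×453 + 97×439
So 439⁻¹ ≡ 97 (mod 453).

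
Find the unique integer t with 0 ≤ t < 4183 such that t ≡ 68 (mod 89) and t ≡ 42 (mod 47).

89⁻¹ mod 47: 89*28 ≡ 1 (mod 47), so 89⁻¹ ≡ 28.
t = 68 + 89*((42 − 68)*28 mod 47) = 68 + 89*24 = 2204.

2204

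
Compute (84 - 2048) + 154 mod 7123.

5313

84 - 2048 = -1964 ≡ 5159 (mod 7123)
5159 + 154 = 5313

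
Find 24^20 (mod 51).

24^1 ≡ 24 (mod 51)
24^2 ≡ 24^2 = 576 ≡ 15 (mod 51)
24^4 ≡ 15^2 = 225 ≡ 21 (mod 51)
24^8 ≡ 21^2 = 441 ≡ 33 (mod 51)
24^16 ≡ 33^2 = 1089 ≡ 18 (mod 51)
24^20 = 24^16 · 24^4 ≡ 18 · 21 (mod 51).
18 · 21 = 378 ≡ 21 (mod 51).

21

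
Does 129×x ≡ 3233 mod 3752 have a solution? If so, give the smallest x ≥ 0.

gcd(129, 3752) = 1, so a unique solution mod 3752 exists.
129⁻¹ ≡ 2385 (mod 3752).
x ≡ 2385×3233 ≡ 345 (mod 3752).

345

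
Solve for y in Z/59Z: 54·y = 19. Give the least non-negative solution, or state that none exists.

8

gcd(54, 59) = 1, so a unique solution mod 59 exists.
54⁻¹ ≡ 47 (mod 59).
y ≡ 47·19 ≡ 8 (mod 59).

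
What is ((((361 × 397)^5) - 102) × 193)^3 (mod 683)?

218

361 × 397 = 143317 ≡ 570 (mod 683)
(570)^5 ≡ 82 (mod 683)
82 - 102 = -20 ≡ 663 (mod 683)
663 × 193 = 127959 ≡ 238 (mod 683)
(238)^3 ≡ 218 (mod 683)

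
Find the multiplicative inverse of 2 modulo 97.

Apply the Euclidean algorithm and back-substitute:
97 = 48×2 + 1
2 = 2×1 + 0
gcd(2, 97) = 1, so the inverse exists.
Bézout: 1 = 1×97 − 48×2.
So 2⁻¹ ≡ −48 ≡ 49 (mod 97).

49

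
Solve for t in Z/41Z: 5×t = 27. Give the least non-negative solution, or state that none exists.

gcd(5, 41) = 1, so a unique solution mod 41 exists.
5⁻¹ ≡ 33 (mod 41).
t ≡ 33×27 ≡ 30 (mod 41).

30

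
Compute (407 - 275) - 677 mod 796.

251

407 - 275 = 132
132 - 677 = -545 ≡ 251 (mod 796)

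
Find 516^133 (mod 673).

472

516^1 ≡ 516 (mod 673)
516^2 ≡ 516^2 = 266256 ≡ 421 (mod 673)
516^4 ≡ 421^2 = 177241 ≡ 242 (mod 673)
516^8 ≡ 242^2 = 58564 ≡ 13 (mod 673)
516^16 ≡ 13^2 = 169 (mod 673)
516^32 ≡ 169^2 = 28561 ≡ 295 (mod 673)
516^64 ≡ 295^2 = 87025 ≡ 208 (mod 673)
516^128 ≡ 208^2 = 43264 ≡ 192 (mod 673)
516^133 = 516^128 × 516^4 × 516^1 ≡ 192 × 242 × 516 (mod 673).
Accumulate the product:
192 × 242 = 46464 ≡ 27
27 × 516 = 13932 ≡ 472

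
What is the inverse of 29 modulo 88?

85

88 = 3*29 + 1
29 = 29*1 + 0
gcd(29, 88) = 1, so the inverse exists.
Bézout: 1 = 1*88 − 3*29.
So 29⁻¹ ≡ −3 ≡ 85 (mod 88).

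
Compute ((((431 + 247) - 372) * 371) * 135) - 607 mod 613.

431 + 247 = 678 ≡ 65 (mod 613)
65 - 372 = -307 ≡ 306 (mod 613)
306 * 371 = 113526 ≡ 121 (mod 613)
121 * 135 = 16335 ≡ 397 (mod 613)
397 - 607 = -210 ≡ 403 (mod 613)

403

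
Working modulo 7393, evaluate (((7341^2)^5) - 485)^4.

(7341)^2 ≡ 2704 (mod 7393)
(2704)^5 ≡ 7104 (mod 7393)
7104 - 485 = 6619
(6619)^4 ≡ 7298 (mod 7393)

7298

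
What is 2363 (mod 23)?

2363 = 102*23 + 17, so 2363 ≡ 17 (mod 23).

17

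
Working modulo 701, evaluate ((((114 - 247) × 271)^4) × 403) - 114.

114 - 247 = -133 ≡ 568 (mod 701)
568 × 271 = 153928 ≡ 409 (mod 701)
(409)^4 ≡ 670 (mod 701)
670 × 403 = 270010 ≡ 125 (mod 701)
125 - 114 = 11

11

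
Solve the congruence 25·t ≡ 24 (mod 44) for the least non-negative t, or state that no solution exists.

gcd(25, 44) = 1, so a unique solution mod 44 exists.
25⁻¹ ≡ 37 (mod 44).
t ≡ 37·24 ≡ 8 (mod 44).

8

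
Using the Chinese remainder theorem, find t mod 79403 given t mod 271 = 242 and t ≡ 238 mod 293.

271⁻¹ mod 293: 271×253 ≡ 1 (mod 293), so 271⁻¹ ≡ 253.
t = 242 + 271×((238 − 242)×253 mod 293) = 242 + 271×160 = 43602.

43602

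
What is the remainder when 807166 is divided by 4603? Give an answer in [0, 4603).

1641

807166 = 175×4603 + 1641, so 807166 ≡ 1641 (mod 4603).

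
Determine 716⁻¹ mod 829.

By the extended Euclidean algorithm:
829 = 1×716 + 113
716 = 6×113 + 38
113 = 2×38 + 37
38 = 1×37 + 1
37 = 37×1 + 0
gcd(716, 829) = 1, so the inverse exists.
Bézout: 1 = −19×829 + 22×716.
So 716⁻¹ ≡ 22 (mod 829).

22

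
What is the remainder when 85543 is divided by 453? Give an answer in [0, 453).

379

85543 = 188*453 + 379, so 85543 ≡ 379 (mod 453).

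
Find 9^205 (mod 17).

Using repeated squaring:
205 in binary is 11001101, i.e. 205 = 128 + 64 + 8 + 4 + 1.
9^1 ≡ 9 (mod 17)
9^2 ≡ 9^2 = 81 ≡ 13 (mod 17)
9^4 ≡ 13^2 = 169 ≡ 16 (mod 17)
9^8 ≡ 16^2 = 256 ≡ 1 (mod 17)
9^16 ≡ 1^2 = 1 (mod 17)
9^32 ≡ 1^2 = 1 (mod 17)
9^64 ≡ 1^2 = 1 (mod 17)
9^128 ≡ 1^2 = 1 (mod 17)
9^205 = 9^128 · 9^64 · 9^8 · 9^4 · 9^1 ≡ 1 · 1 · 1 · 16 · 9 (mod 17).
Accumulate the product:
1 · 1 = 1
1 · 1 = 1
1 · 16 = 16
16 · 9 = 144 ≡ 8

8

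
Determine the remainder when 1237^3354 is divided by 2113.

1024

1237^1 ≡ 1237 (mod 2113)
1237^2 ≡ 1237^2 = 1530169 ≡ 357 (mod 2113)
1237^4 ≡ 357^2 = 127449 ≡ 669 (mod 2113)
1237^8 ≡ 669^2 = 447561 ≡ 1718 (mod 2113)
1237^16 ≡ 1718^2 = 2951524 ≡ 1776 (mod 2113)
1237^32 ≡ 1776^2 = 3154176 ≡ 1580 (mod 2113)
1237^64 ≡ 1580^2 = 2496400 ≡ 947 (mod 2113)
1237^128 ≡ 947^2 = 896809 ≡ 897 (mod 2113)
1237^256 ≡ 897^2 = 804609 ≡ 1669 (mod 2113)
1237^512 ≡ 1669^2 = 2785561 ≡ 627 (mod 2113)
1237^1024 ≡ 627^2 = 393129 ≡ 111 (mod 2113)
1237^2048 ≡ 111^2 = 12321 ≡ 1756 (mod 2113)
1237^3354 = 1237^2048 × 1237^1024 × 1237^256 × 1237^16 × 1237^8 × 1237^2 ≡ 1756 × 111 × 1669 × 1776 × 1718 × 357 (mod 2113).
Accumulate the product:
1756 × 111 = 194916 ≡ 520
520 × 1669 = 867880 ≡ 1550
1550 × 1776 = 2752800 ≡ 1674
1674 × 1718 = 2875932 ≡ 139
139 × 357 = 49623 ≡ 1024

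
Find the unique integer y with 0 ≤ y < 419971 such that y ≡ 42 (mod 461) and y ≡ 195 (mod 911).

394658

461⁻¹ mod 911: 461×83 ≡ 1 (mod 911), so 461⁻¹ ≡ 83.
y = 42 + 461×((195 − 42)×83 mod 911) = 42 + 461×856 = 394658.
Check: 394658 mod 461 = 42, 394658 mod 911 = 195. ✓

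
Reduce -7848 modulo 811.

262

-7848 = -10×811 + 262, so -7848 ≡ 262 (mod 811).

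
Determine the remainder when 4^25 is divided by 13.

4

Compute successive squares:
25 in binary is 11001, i.e. 25 = 16 + 8 + 1.
4^1 ≡ 4 (mod 13)
4^2 ≡ 4^2 = 16 ≡ 3 (mod 13)
4^4 ≡ 3^2 = 9 (mod 13)
4^8 ≡ 9^2 = 81 ≡ 3 (mod 13)
4^16 ≡ 3^2 = 9 (mod 13)
4^25 = 4^16 · 4^8 · 4^1 ≡ 9 · 3 · 4 (mod 13).
Accumulate the product:
9 · 3 = 27 ≡ 1
1 · 4 = 4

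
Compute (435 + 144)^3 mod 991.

342

435 + 144 = 579
(579)^3 ≡ 342 (mod 991)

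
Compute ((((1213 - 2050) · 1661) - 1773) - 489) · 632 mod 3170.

2412

1213 - 2050 = -837 ≡ 2333 (mod 3170)
2333 · 1661 = 3875113 ≡ 1373 (mod 3170)
1373 - 1773 = -400 ≡ 2770 (mod 3170)
2770 - 489 = 2281
2281 · 632 = 1441592 ≡ 2412 (mod 3170)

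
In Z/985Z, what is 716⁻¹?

736

985 = 1×716 + 269
716 = 2×269 + 178
269 = 1×178 + 91
178 = 1×91 + 87
91 = 1×87 + 4
87 = 21×4 + 3
4 = 1×3 + 1
3 = 3×1 + 0
gcd(716, 985) = 1, so the inverse exists.
Back-substitute for 1:
1 = 1×4 − 1×3
  = −1×87 + 22×4
  = 22×91 − 23×87
  = −23×178 + 45×91
  = 45×269 − 68×178
  = −68×716 + 181×269
  = 181×985 − 249×716
So 716⁻¹ ≡ −249 ≡ 736 (mod 985).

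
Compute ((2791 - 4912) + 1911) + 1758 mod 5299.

1548

2791 - 4912 = -2121 ≡ 3178 (mod 5299)
3178 + 1911 = 5089
5089 + 1758 = 6847 ≡ 1548 (mod 5299)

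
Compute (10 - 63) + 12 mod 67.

10 - 63 = -53 ≡ 14 (mod 67)
14 + 12 = 26

26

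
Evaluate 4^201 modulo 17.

4

Using repeated squaring:
201 in binary is 11001001, i.e. 201 = 128 + 64 + 8 + 1.
4^1 ≡ 4 (mod 17)
4^2 ≡ 4^2 = 16 (mod 17)
4^4 ≡ 16^2 = 256 ≡ 1 (mod 17)
4^8 ≡ 1^2 = 1 (mod 17)
4^16 ≡ 1^2 = 1 (mod 17)
4^32 ≡ 1^2 = 1 (mod 17)
4^64 ≡ 1^2 = 1 (mod 17)
4^128 ≡ 1^2 = 1 (mod 17)
4^201 = 4^128 * 4^64 * 4^8 * 4^1 ≡ 1 * 1 * 1 * 4 (mod 17).
Accumulate the product:
1 * 1 = 1
1 * 1 = 1
1 * 4 = 4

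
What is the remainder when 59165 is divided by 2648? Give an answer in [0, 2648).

59165 = 22*2648 + 909, so 59165 ≡ 909 (mod 2648).

909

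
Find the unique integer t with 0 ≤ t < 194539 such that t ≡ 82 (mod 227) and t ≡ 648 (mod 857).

17788

227⁻¹ mod 857: 227·521 ≡ 1 (mod 857), so 227⁻¹ ≡ 521.
t = 82 + 227·((648 − 82)·521 mod 857) = 82 + 227·78 = 17788.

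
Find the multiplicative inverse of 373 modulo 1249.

1249 = 3*373 + 130
373 = 2*130 + 113
130 = 1*113 + 17
113 = 6*17 + 11
17 = 1*11 + 6
11 = 1*6 + 5
6 = 1*5 + 1
5 = 5*1 + 0
gcd(373, 1249) = 1, so the inverse exists.
Bézout: 1 = 66*1249 − 221*373.
So 373⁻¹ ≡ −221 ≡ 1028 (mod 1249).

1028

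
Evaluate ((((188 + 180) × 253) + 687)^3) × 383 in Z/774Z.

661

188 + 180 = 368
368 × 253 = 93104 ≡ 224 (mod 774)
224 + 687 = 911 ≡ 137 (mod 774)
(137)^3 ≡ 125 (mod 774)
125 × 383 = 47875 ≡ 661 (mod 774)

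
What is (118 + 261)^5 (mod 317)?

296

118 + 261 = 379 ≡ 62 (mod 317)
(62)^5 ≡ 296 (mod 317)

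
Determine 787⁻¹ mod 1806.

By the extended Euclidean algorithm:
1806 = 2·787 + 232
787 = 3·232 + 91
232 = 2·91 + 50
91 = 1·50 + 41
50 = 1·41 + 9
41 = 4·9 + 5
9 = 1·5 + 4
5 = 1·4 + 1
4 = 4·1 + 0
gcd(787, 1806) = 1, so the inverse exists.
Back-substitute for 1:
1 = 1·5 − 1·4
  = −1·9 + 2·5
  = 2·41 − 9·9
  = −9·50 + 11·41
  = 11·91 − 20·50
  = −20·232 + 51·91
  = 51·787 − 173·232
  = −173·1806 + 397·787
So 787⁻¹ ≡ 397 (mod 1806).

397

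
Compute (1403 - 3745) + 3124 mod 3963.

782

1403 - 3745 = -2342 ≡ 1621 (mod 3963)
1621 + 3124 = 4745 ≡ 782 (mod 3963)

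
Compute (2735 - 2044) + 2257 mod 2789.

2735 - 2044 = 691
691 + 2257 = 2948 ≡ 159 (mod 2789)

159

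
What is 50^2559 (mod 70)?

50

Using repeated squaring:
2559 in binary is 100111111111, i.e. 2559 = 2048 + 256 + 128 + 64 + 32 + 16 + 8 + 4 + 2 + 1.
50^1 ≡ 50 (mod 70)
50^2 ≡ 50^2 = 2500 ≡ 50 (mod 70)
50^4 ≡ 50^2 = 2500 ≡ 50 (mod 70)
50^8 ≡ 50^2 = 2500 ≡ 50 (mod 70)
50^16 ≡ 50^2 = 2500 ≡ 50 (mod 70)
50^32 ≡ 50^2 = 2500 ≡ 50 (mod 70)
50^64 ≡ 50^2 = 2500 ≡ 50 (mod 70)
50^128 ≡ 50^2 = 2500 ≡ 50 (mod 70)
50^256 ≡ 50^2 = 2500 ≡ 50 (mod 70)
50^512 ≡ 50^2 = 2500 ≡ 50 (mod 70)
50^1024 ≡ 50^2 = 2500 ≡ 50 (mod 70)
50^2048 ≡ 50^2 = 2500 ≡ 50 (mod 70)
50^2559 = 50^2048 * 50^256 * 50^128 * 50^64 * 50^32 * 50^16 * 50^8 * 50^4 * 50^2 * 50^1 ≡ 50 * 50 * 50 * 50 * 50 * 50 * 50 * 50 * 50 * 50 (mod 70).
Accumulate the product:
50 * 50 = 2500 ≡ 50
50 * 50 = 2500 ≡ 50
50 * 50 = 2500 ≡ 50
50 * 50 = 2500 ≡ 50
50 * 50 = 2500 ≡ 50
50 * 50 = 2500 ≡ 50
50 * 50 = 2500 ≡ 50
50 * 50 = 2500 ≡ 50
50 * 50 = 2500 ≡ 50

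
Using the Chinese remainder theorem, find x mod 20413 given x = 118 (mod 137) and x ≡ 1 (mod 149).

137⁻¹ mod 149: 137*62 ≡ 1 (mod 149), so 137⁻¹ ≡ 62.
x = 118 + 137*((1 − 118)*62 mod 149) = 118 + 137*47 = 6557.

6557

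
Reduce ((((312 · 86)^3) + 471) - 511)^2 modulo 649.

312 · 86 = 26832 ≡ 223 (mod 649)
(223)^3 ≡ 104 (mod 649)
104 + 471 = 575
575 - 511 = 64
(64)^2 ≡ 202 (mod 649)

202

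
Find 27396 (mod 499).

450

27396 = 54×499 + 450, so 27396 ≡ 450 (mod 499).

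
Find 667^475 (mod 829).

By square-and-multiply:
475 in binary is 111011011, i.e. 475 = 256 + 128 + 64 + 16 + 8 + 2 + 1.
667^1 ≡ 667 (mod 829)
667^2 ≡ 667^2 = 444889 ≡ 545 (mod 829)
667^4 ≡ 545^2 = 297025 ≡ 243 (mod 829)
667^8 ≡ 243^2 = 59049 ≡ 190 (mod 829)
667^16 ≡ 190^2 = 36100 ≡ 453 (mod 829)
667^32 ≡ 453^2 = 205209 ≡ 446 (mod 829)
667^64 ≡ 446^2 = 198916 ≡ 785 (mod 829)
667^128 ≡ 785^2 = 616225 ≡ 278 (mod 829)
667^256 ≡ 278^2 = 77284 ≡ 187 (mod 829)
667^475 = 667^256 × 667^128 × 667^64 × 667^16 × 667^8 × 667^2 × 667^1 ≡ 187 × 278 × 785 × 453 × 190 × 545 × 667 (mod 829).
Accumulate the product:
187 × 278 = 51986 ≡ 588
588 × 785 = 461580 ≡ 656
656 × 453 = 297168 ≡ 386
386 × 190 = 73340 ≡ 388
388 × 545 = 211460 ≡ 65
65 × 667 = 43355 ≡ 247

247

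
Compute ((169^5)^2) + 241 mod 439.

82

(169)^5 ≡ 104 (mod 439)
(104)^2 ≡ 280 (mod 439)
280 + 241 = 521 ≡ 82 (mod 439)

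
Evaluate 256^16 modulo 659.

624

256^1 ≡ 256 (mod 659)
256^2 ≡ 256^2 = 65536 ≡ 295 (mod 659)
256^4 ≡ 295^2 = 87025 ≡ 37 (mod 659)
256^8 ≡ 37^2 = 1369 ≡ 51 (mod 659)
256^16 ≡ 51^2 = 2601 ≡ 624 (mod 659)
So 256^16 ≡ 624 (mod 659).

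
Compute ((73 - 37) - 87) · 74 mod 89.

73 - 37 = 36
36 - 87 = -51 ≡ 38 (mod 89)
38 · 74 = 2812 ≡ 53 (mod 89)

53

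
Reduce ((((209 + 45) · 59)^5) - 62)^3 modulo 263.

209 + 45 = 254
254 · 59 = 14986 ≡ 258 (mod 263)
(258)^5 ≡ 31 (mod 263)
31 - 62 = -31 ≡ 232 (mod 263)
(232)^3 ≡ 191 (mod 263)

191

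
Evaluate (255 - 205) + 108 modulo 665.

255 - 205 = 50
50 + 108 = 158

158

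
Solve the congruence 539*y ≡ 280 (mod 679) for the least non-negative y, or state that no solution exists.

95

gcd(539, 679) = 7, and 7 | 280, so solutions exist.
Divide through by 7: 77*y ≡ 40 (mod 97).
77⁻¹ ≡ 63 (mod 97).
y ≡ 63*40 ≡ 95 (mod 97).
The smallest non-negative solution is y = 95.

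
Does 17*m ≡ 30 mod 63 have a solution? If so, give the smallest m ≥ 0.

gcd(17, 63) = 1, so a unique solution mod 63 exists.
17⁻¹ ≡ 26 (mod 63).
m ≡ 26*30 ≡ 24 (mod 63).

24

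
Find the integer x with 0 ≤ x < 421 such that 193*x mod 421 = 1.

Run the extended Euclidean algorithm:
421 = 2*193 + 35
193 = 5*35 + 18
35 = 1*18 + 17
18 = 1*17 + 1
17 = 17*1 + 0
gcd(193, 421) = 1, so the inverse exists.
Back-substitute for 1:
1 = 1*18 − 1*17
  = −1*35 + 2*18
  = 2*193 − 11*35
  = −11*421 + 24*193
So 193⁻¹ ≡ 24 (mod 421).

24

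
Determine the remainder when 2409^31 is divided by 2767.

31 in binary is 11111, i.e. 31 = 16 + 8 + 4 + 2 + 1.
2409^1 ≡ 2409 (mod 2767)
2409^2 ≡ 2409^2 = 5803281 ≡ 882 (mod 2767)
2409^4 ≡ 882^2 = 777924 ≡ 397 (mod 2767)
2409^8 ≡ 397^2 = 157609 ≡ 2657 (mod 2767)
2409^16 ≡ 2657^2 = 7059649 ≡ 1032 (mod 2767)
2409^31 = 2409^16 · 2409^8 · 2409^4 · 2409^2 · 2409^1 ≡ 1032 · 2657 · 397 · 882 · 2409 (mod 2767).
Accumulate the product:
1032 · 2657 = 2742024 ≡ 2694
2694 · 397 = 1069518 ≡ 1456
1456 · 882 = 1284192 ≡ 304
304 · 2409 = 732336 ≡ 1848

1848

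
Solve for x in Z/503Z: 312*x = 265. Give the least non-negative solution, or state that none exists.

312

gcd(312, 503) = 1, so a unique solution mod 503 exists.
312⁻¹ ≡ 79 (mod 503).
x ≡ 79*265 ≡ 312 (mod 503).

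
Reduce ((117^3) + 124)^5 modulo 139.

90

(117)^3 ≡ 55 (mod 139)
55 + 124 = 179 ≡ 40 (mod 139)
(40)^5 ≡ 90 (mod 139)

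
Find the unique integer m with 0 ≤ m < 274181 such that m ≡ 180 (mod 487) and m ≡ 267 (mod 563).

248550

487⁻¹ mod 563: 487·200 ≡ 1 (mod 563), so 487⁻¹ ≡ 200.
m = 180 + 487·((267 − 180)·200 mod 563) = 180 + 487·510 = 248550.
Check: 248550 mod 487 = 180, 248550 mod 563 = 267. ✓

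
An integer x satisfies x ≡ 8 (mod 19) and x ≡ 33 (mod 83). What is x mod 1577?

863

19⁻¹ mod 83: 19·35 ≡ 1 (mod 83), so 19⁻¹ ≡ 35.
x = 8 + 19·((33 − 8)·35 mod 83) = 8 + 19·45 = 863.
Check: 863 mod 19 = 8, 863 mod 83 = 33. ✓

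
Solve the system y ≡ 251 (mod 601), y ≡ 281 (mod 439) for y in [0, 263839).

68765

601⁻¹ mod 439: 601*355 ≡ 1 (mod 439), so 601⁻¹ ≡ 355.
y = 251 + 601*((281 − 251)*355 mod 439) = 251 + 601*114 = 68765.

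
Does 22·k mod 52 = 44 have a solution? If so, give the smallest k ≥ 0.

2

gcd(22, 52) = 2, and 2 | 44, so solutions exist.
Divide through by 2: 11·k ≡ 22 mod 26.
11⁻¹ ≡ 19 (mod 26).
k ≡ 19·22 ≡ 2 (mod 26).
The smallest non-negative solution is k = 2.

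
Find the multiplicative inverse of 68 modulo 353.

244

353 = 5*68 + 13
68 = 5*13 + 3
13 = 4*3 + 1
3 = 3*1 + 0
gcd(68, 353) = 1, so the inverse exists.
Back-substitute for 1:
1 = 1*13 − 4*3
  = −4*68 + 21*13
  = 21*353 − 109*68
So 68⁻¹ ≡ −109 ≡ 244 (mod 353).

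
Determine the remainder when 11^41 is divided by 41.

11

41 in binary is 101001, i.e. 41 = 32 + 8 + 1.
11^1 ≡ 11 (mod 41)
11^2 ≡ 11^2 = 121 ≡ 39 (mod 41)
11^4 ≡ 39^2 = 1521 ≡ 4 (mod 41)
11^8 ≡ 4^2 = 16 (mod 41)
11^16 ≡ 16^2 = 256 ≡ 10 (mod 41)
11^32 ≡ 10^2 = 100 ≡ 18 (mod 41)
11^41 = 11^32 × 11^8 × 11^1 ≡ 18 × 16 × 11 (mod 41).
Accumulate the product:
18 × 16 = 288 ≡ 1
1 × 11 = 11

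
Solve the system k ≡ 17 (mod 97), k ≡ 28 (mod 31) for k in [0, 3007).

2539

97⁻¹ mod 31: 97·8 ≡ 1 (mod 31), so 97⁻¹ ≡ 8.
k = 17 + 97·((28 − 17)·8 mod 31) = 17 + 97·26 = 2539.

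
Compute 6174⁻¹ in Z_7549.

7269

Apply the Euclidean algorithm and back-substitute:
7549 = 1·6174 + 1375
6174 = 4·1375 + 674
1375 = 2·674 + 27
674 = 24·27 + 26
27 = 1·26 + 1
26 = 26·1 + 0
gcd(6174, 7549) = 1, so the inverse exists.
Back-substitute for 1:
1 = 1·27 − 1·26
  = −1·674 + 25·27
  = 25·1375 − 51·674
  = −51·6174 + 229·1375
  = 229·7549 − 280·6174
So 6174⁻¹ ≡ −280 ≡ 7269 (mod 7549).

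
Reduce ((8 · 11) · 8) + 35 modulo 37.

8 · 11 = 88 ≡ 14 (mod 37)
14 · 8 = 112 ≡ 1 (mod 37)
1 + 35 = 36

36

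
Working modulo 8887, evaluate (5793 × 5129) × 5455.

7355

5793 × 5129 = 29712297 ≡ 3056 (mod 8887)
3056 × 5455 = 16670480 ≡ 7355 (mod 8887)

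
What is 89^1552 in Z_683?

102

Using repeated squaring:
1552 in binary is 11000010000, i.e. 1552 = 1024 + 512 + 16.
89^1 ≡ 89 (mod 683)
89^2 ≡ 89^2 = 7921 ≡ 408 (mod 683)
89^4 ≡ 408^2 = 166464 ≡ 495 (mod 683)
89^8 ≡ 495^2 = 245025 ≡ 511 (mod 683)
89^16 ≡ 511^2 = 261121 ≡ 215 (mod 683)
89^32 ≡ 215^2 = 46225 ≡ 464 (mod 683)
89^64 ≡ 464^2 = 215296 ≡ 151 (mod 683)
89^128 ≡ 151^2 = 22801 ≡ 262 (mod 683)
89^256 ≡ 262^2 = 68644 ≡ 344 (mod 683)
89^512 ≡ 344^2 = 118336 ≡ 177 (mod 683)
89^1024 ≡ 177^2 = 31329 ≡ 594 (mod 683)
89^1552 = 89^1024 · 89^512 · 89^16 ≡ 594 · 177 · 215 (mod 683).
Accumulate the product:
594 · 177 = 105138 ≡ 639
639 · 215 = 137385 ≡ 102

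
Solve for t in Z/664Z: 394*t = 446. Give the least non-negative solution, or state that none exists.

gcd(394, 664) = 2, and 2 | 446, so solutions exist.
Divide through by 2: 197*t mod 332 = 223.
197⁻¹ ≡ 241 (mod 332).
t ≡ 241*223 ≡ 291 (mod 332).
The smallest non-negative solution is t = 291.

291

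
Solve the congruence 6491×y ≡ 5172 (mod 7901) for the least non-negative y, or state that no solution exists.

736

gcd(6491, 7901) = 1, so a unique solution mod 7901 exists.
6491⁻¹ ≡ 6954 (mod 7901).
y ≡ 6954×5172 ≡ 736 (mod 7901).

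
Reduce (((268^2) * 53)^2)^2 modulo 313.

(268)^2 ≡ 147 (mod 313)
147 * 53 = 7791 ≡ 279 (mod 313)
(279)^2 ≡ 217 (mod 313)
(217)^2 ≡ 139 (mod 313)

139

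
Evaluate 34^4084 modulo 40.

16

Compute successive squares:
4084 in binary is 111111110100, i.e. 4084 = 2048 + 1024 + 512 + 256 + 128 + 64 + 32 + 16 + 4.
34^1 ≡ 34 (mod 40)
34^2 ≡ 34^2 = 1156 ≡ 36 (mod 40)
34^4 ≡ 36^2 = 1296 ≡ 16 (mod 40)
34^8 ≡ 16^2 = 256 ≡ 16 (mod 40)
34^16 ≡ 16^2 = 256 ≡ 16 (mod 40)
34^32 ≡ 16^2 = 256 ≡ 16 (mod 40)
34^64 ≡ 16^2 = 256 ≡ 16 (mod 40)
34^128 ≡ 16^2 = 256 ≡ 16 (mod 40)
34^256 ≡ 16^2 = 256 ≡ 16 (mod 40)
34^512 ≡ 16^2 = 256 ≡ 16 (mod 40)
34^1024 ≡ 16^2 = 256 ≡ 16 (mod 40)
34^2048 ≡ 16^2 = 256 ≡ 16 (mod 40)
34^4084 = 34^2048 · 34^1024 · 34^512 · 34^256 · 34^128 · 34^64 · 34^32 · 34^16 · 34^4 ≡ 16 · 16 · 16 · 16 · 16 · 16 · 16 · 16 · 16 (mod 40).
Accumulate the product:
16 · 16 = 256 ≡ 16
16 · 16 = 256 ≡ 16
16 · 16 = 256 ≡ 16
16 · 16 = 256 ≡ 16
16 · 16 = 256 ≡ 16
16 · 16 = 256 ≡ 16
16 · 16 = 256 ≡ 16
16 · 16 = 256 ≡ 16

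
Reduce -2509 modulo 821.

-2509 = -4×821 + 775, so -2509 ≡ 775 (mod 821).

775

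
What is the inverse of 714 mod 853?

853 = 1×714 + 139
714 = 5×139 + 19
139 = 7×19 + 6
19 = 3×6 + 1
6 = 6×1 + 0
gcd(714, 853) = 1, so the inverse exists.
Back-substitute for 1:
1 = 1×19 − 3×6
  = −3×139 + 22×19
  = 22×714 − 113×139
  = −113×853 + 135×714
So 714⁻¹ ≡ 135 (mod 853).

135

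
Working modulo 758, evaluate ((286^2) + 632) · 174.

(286)^2 ≡ 690 (mod 758)
690 + 632 = 1322 ≡ 564 (mod 758)
564 · 174 = 98136 ≡ 354 (mod 758)

354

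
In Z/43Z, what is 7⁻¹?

37

By the extended Euclidean algorithm:
43 = 6*7 + 1
7 = 7*1 + 0
gcd(7, 43) = 1, so the inverse exists.
Bézout: 1 = 1*43 − 6*7.
So 7⁻¹ ≡ −6 ≡ 37 (mod 43).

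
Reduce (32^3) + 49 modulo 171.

(32)^3 ≡ 107 (mod 171)
107 + 49 = 156

156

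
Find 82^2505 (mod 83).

Compute successive squares:
2505 in binary is 100111001001, i.e. 2505 = 2048 + 256 + 128 + 64 + 8 + 1.
82^1 ≡ 82 (mod 83)
82^2 ≡ 82^2 = 6724 ≡ 1 (mod 83)
82^4 ≡ 1^2 = 1 (mod 83)
82^8 ≡ 1^2 = 1 (mod 83)
82^16 ≡ 1^2 = 1 (mod 83)
82^32 ≡ 1^2 = 1 (mod 83)
82^64 ≡ 1^2 = 1 (mod 83)
82^128 ≡ 1^2 = 1 (mod 83)
82^256 ≡ 1^2 = 1 (mod 83)
82^512 ≡ 1^2 = 1 (mod 83)
82^1024 ≡ 1^2 = 1 (mod 83)
82^2048 ≡ 1^2 = 1 (mod 83)
82^2505 = 82^2048 · 82^256 · 82^128 · 82^64 · 82^8 · 82^1 ≡ 1 · 1 · 1 · 1 · 1 · 82 (mod 83).
Accumulate the product:
1 · 1 = 1
1 · 1 = 1
1 · 1 = 1
1 · 1 = 1
1 · 82 = 82

82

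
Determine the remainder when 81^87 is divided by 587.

81^1 ≡ 81 (mod 587)
81^2 ≡ 81^2 = 6561 ≡ 104 (mod 587)
81^4 ≡ 104^2 = 10816 ≡ 250 (mod 587)
81^8 ≡ 250^2 = 62500 ≡ 278 (mod 587)
81^16 ≡ 278^2 = 77284 ≡ 387 (mod 587)
81^32 ≡ 387^2 = 149769 ≡ 84 (mod 587)
81^64 ≡ 84^2 = 7056 ≡ 12 (mod 587)
81^87 = 81^64 * 81^16 * 81^4 * 81^2 * 81^1 ≡ 12 * 387 * 250 * 104 * 81 (mod 587).
Accumulate the product:
12 * 387 = 4644 ≡ 535
535 * 250 = 133750 ≡ 501
501 * 104 = 52104 ≡ 448
448 * 81 = 36288 ≡ 481

481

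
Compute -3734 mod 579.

-3734 = -7×579 + 319, so -3734 ≡ 319 (mod 579).

319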